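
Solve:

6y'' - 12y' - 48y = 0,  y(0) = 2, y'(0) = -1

General solution: y = C₁e^(4x) + C₂e^(-2x)
Applying ICs: C₁ = 1/2, C₂ = 3/2
Particular solution: y = (1/2)e^(4x) + (3/2)e^(-2x)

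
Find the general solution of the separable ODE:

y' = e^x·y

Separating variables and integrating:
ln|y| = e^x + C

General solution: y = Ce^(e^x)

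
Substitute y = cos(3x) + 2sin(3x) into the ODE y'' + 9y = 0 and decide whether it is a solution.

Verification:
y'' = -9cos(3x) - 18sin(3x)
y'' + 9y = 0 ✓

Yes, it is a solution.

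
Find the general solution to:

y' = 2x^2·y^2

Separating variables and integrating:
-1/y = 2x^3/3 + C

General solution: y^-1 = (-2/3)x^3 + C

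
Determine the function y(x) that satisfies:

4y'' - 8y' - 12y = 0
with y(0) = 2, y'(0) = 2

General solution: y = C₁e^(3x) + C₂e^(-x)
Applying ICs: C₁ = 1, C₂ = 1
Particular solution: y = e^(3x) + e^(-x)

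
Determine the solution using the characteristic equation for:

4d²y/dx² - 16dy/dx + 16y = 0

Characteristic equation: 4r² - 16r + 16 = 0
Divide by 4: r² - 4r + 4 = 0
Factored: (r - 2)² = 0
Repeated root: r = 2
General solution: y = (C₁ + C₂x)e^(2x)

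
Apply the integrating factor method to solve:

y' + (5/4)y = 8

Using integrating factor method:

General solution: y = 32/5 + Ce^(-5x/4)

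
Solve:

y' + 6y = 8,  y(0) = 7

General solution: y = 4/3 + Ce^(-6x)
Applying y(0) = 7: C = 7 - 4/3 = 17/3
Particular solution: y = 4/3 + (17/3)e^(-6x)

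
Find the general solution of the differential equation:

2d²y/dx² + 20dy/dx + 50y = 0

Characteristic equation: 2r² + 20r + 50 = 0
Divide by 2: r² + 10r + 25 = 0
Factored: (r + 5)² = 0
Repeated root: r = -5
General solution: y = (C₁ + C₂x)e^(-5x)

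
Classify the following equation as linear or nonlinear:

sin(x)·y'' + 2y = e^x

Linear (y and its derivatives appear to the first power only, no products of y terms)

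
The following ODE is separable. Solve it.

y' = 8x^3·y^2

Separating variables and integrating:
-1/y = 2x^4 + C

General solution: y^-1 = -2x^4 + C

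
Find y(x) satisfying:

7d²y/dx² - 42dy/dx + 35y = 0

Characteristic equation: 7r² - 42r + 35 = 0
Divide by 7: r² - 6r + 5 = 0
Roots: r = 1, 5 (distinct real)
General solution: y = C₁e^x + C₂e^(5x)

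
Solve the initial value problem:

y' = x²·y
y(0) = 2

General solution: y = Ce^(x³/3)
Applying IC y(0) = 2:
Particular solution: y = 2e^(x³/3)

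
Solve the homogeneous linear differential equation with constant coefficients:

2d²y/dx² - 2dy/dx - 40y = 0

Characteristic equation: 2r² - 2r - 40 = 0
Divide by 2: r² - r - 20 = 0
Roots: r = 5, -4 (distinct real)
General solution: y = C₁e^(5x) + C₂e^(-4x)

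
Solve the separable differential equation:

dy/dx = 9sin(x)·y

Separating variables and integrating:
ln|y| = -9cos(x) + C

General solution: y = Ce^(-9cos(x))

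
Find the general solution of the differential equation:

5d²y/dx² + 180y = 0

Characteristic equation: 5r² + 180 = 0
Divide by 5: r² + 36 = 0
Roots: r = ±6i (complex conjugates)
General solution: y = C₁cos(6x) + C₂sin(6x)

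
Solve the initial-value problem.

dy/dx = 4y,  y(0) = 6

General solution: y = Ce^(4x)
Applying IC y(0) = 6:
Particular solution: y = 6e^(4x)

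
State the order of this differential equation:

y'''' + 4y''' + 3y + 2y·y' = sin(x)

The order is 4 (highest derivative is of order 4).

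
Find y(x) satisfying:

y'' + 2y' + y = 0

Characteristic equation: r² + 2r + 1 = 0
Factored: (r + 1)² = 0
Repeated root: r = -1
General solution: y = (C₁ + C₂x)e^(-x)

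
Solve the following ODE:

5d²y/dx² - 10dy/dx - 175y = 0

Characteristic equation: 5r² - 10r - 175 = 0
Divide by 5: r² - 2r - 35 = 0
Roots: r = 7, -5 (distinct real)
General solution: y = C₁e^(7x) + C₂e^(-5x)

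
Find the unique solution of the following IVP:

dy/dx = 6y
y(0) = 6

General solution: y = Ce^(6x)
Applying IC y(0) = 6:
Particular solution: y = 6e^(6x)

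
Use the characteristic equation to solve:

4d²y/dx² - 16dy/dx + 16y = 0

Characteristic equation: 4r² - 16r + 16 = 0
Divide by 4: r² - 4r + 4 = 0
Factored: (r - 2)² = 0
Repeated root: r = 2
General solution: y = (C₁ + C₂x)e^(2x)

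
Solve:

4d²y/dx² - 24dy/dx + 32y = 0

Characteristic equation: 4r² - 24r + 32 = 0
Divide by 4: r² - 6r + 8 = 0
Roots: r = 2, 4 (distinct real)
General solution: y = C₁e^(2x) + C₂e^(4x)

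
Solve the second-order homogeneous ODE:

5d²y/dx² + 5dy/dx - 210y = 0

Characteristic equation: 5r² + 5r - 210 = 0
Divide by 5: r² + r - 42 = 0
Roots: r = 6, -7 (distinct real)
General solution: y = C₁e^(6x) + C₂e^(-7x)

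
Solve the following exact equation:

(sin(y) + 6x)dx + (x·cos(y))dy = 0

Verify exactness: ∂M/∂y = ∂N/∂x ✓
Find F(x,y) such that ∂F/∂x = M, ∂F/∂y = N
Solution: x·sin(y) + 3x² = C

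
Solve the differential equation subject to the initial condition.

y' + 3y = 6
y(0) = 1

General solution: y = 2 + Ce^(-3x)
Applying y(0) = 1: C = 1 - 2 = -1
Particular solution: y = 2 - e^(-3x)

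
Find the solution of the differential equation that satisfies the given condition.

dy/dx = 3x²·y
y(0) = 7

General solution: y = Ce^(x³)
Applying IC y(0) = 7:
Particular solution: y = 7e^(x³)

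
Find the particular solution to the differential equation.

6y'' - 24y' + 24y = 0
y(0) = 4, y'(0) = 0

General solution: y = (C₁ + C₂x)e^(2x)
Repeated root r = 2
Applying ICs: C₁ = 4, C₂ = -8
Particular solution: y = (4 - 8x)e^(2x)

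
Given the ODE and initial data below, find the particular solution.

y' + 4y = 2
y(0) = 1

General solution: y = 1/2 + Ce^(-4x)
Applying y(0) = 1: C = 1 - 1/2 = 1/2
Particular solution: y = 1/2 + (1/2)e^(-4x)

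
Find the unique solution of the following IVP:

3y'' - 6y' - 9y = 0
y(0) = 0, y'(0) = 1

General solution: y = C₁e^(3x) + C₂e^(-x)
Applying ICs: C₁ = 1/4, C₂ = -1/4
Particular solution: y = (1/4)e^(3x) - (1/4)e^(-x)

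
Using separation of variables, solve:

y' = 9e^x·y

Separating variables and integrating:
ln|y| = 9e^x + C

General solution: y = Ce^(9e^x)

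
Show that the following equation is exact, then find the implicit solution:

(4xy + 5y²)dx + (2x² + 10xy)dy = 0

Verify exactness: ∂M/∂y = ∂N/∂x ✓
Find F(x,y) such that ∂F/∂x = M, ∂F/∂y = N
Solution: 2x²y + 5xy² = C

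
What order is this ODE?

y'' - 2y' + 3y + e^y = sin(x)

The order is 2 (highest derivative is of order 2).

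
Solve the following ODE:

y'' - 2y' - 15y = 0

Characteristic equation: r² - 2r - 15 = 0
Roots: r = 5, -3 (distinct real)
General solution: y = C₁e^(5x) + C₂e^(-3x)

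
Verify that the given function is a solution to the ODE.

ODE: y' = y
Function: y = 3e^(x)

Verification:
y = 3e^(x)
y' = 3e^(x)
y = 3e^(x)
y' = y ✓

Yes, it is a solution.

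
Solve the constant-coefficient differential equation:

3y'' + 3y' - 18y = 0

Characteristic equation: 3r² + 3r - 18 = 0
Divide by 3: r² + r - 6 = 0
Roots: r = 2, -3 (distinct real)
General solution: y = C₁e^(2x) + C₂e^(-3x)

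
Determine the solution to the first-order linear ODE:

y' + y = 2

Using integrating factor method:

General solution: y = 2 + Ce^(-x)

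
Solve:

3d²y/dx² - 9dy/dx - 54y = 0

Characteristic equation: 3r² - 9r - 54 = 0
Divide by 3: r² - 3r - 18 = 0
Roots: r = 6, -3 (distinct real)
General solution: y = C₁e^(6x) + C₂e^(-3x)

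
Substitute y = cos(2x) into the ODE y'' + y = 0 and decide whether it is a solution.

Verification:
y'' = -4cos(2x)
y'' + y ≠ 0 (frequency mismatch: got 4 instead of 1)

No, it is not a solution.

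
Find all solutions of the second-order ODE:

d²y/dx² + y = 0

Characteristic equation: r² + 1 = 0
Roots: r = ±i (complex conjugates)
General solution: y = C₁cos(x) + C₂sin(x)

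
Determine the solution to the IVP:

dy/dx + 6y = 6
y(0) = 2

General solution: y = 1 + Ce^(-6x)
Applying y(0) = 2: C = 2 - 1 = 1
Particular solution: y = 1 + e^(-6x)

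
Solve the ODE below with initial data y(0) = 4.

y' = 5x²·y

General solution: y = Ce^(5x³/3)
Applying IC y(0) = 4:
Particular solution: y = 4e^(5x³/3)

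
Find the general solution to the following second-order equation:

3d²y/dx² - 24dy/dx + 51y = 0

Characteristic equation: 3r² - 24r + 51 = 0
Divide by 3: r² - 8r + 17 = 0
Roots: r = 4 ± i (complex conjugates)
General solution: y = e^(4x)(C₁cos(x) + C₂sin(x))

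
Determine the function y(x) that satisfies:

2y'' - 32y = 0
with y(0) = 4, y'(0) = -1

General solution: y = C₁e^(4x) + C₂e^(-4x)
Applying ICs: C₁ = 15/8, C₂ = 17/8
Particular solution: y = (15/8)e^(4x) + (17/8)e^(-4x)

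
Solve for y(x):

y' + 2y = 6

Using integrating factor method:

General solution: y = 3 + Ce^(-2x)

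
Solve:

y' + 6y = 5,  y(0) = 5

General solution: y = 5/6 + Ce^(-6x)
Applying y(0) = 5: C = 5 - 5/6 = 25/6
Particular solution: y = 5/6 + (25/6)e^(-6x)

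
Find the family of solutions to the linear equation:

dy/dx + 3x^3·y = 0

Using integrating factor method:

General solution: y = Ce^(-3x^4/4)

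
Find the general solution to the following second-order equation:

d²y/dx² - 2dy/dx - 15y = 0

Characteristic equation: r² - 2r - 15 = 0
Roots: r = 5, -3 (distinct real)
General solution: y = C₁e^(5x) + C₂e^(-3x)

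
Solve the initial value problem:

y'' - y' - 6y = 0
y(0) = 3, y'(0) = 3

General solution: y = C₁e^(3x) + C₂e^(-2x)
Applying ICs: C₁ = 9/5, C₂ = 6/5
Particular solution: y = (9/5)e^(3x) + (6/5)e^(-2x)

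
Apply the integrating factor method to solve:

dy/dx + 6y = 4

Using integrating factor method:

General solution: y = 2/3 + Ce^(-6x)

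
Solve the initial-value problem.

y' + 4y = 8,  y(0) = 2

General solution: y = 2 + Ce^(-4x)
Applying y(0) = 2: C = 2 - 2 = 0
Particular solution: y = 2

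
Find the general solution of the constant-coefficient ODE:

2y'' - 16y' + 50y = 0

Characteristic equation: 2r² - 16r + 50 = 0
Divide by 2: r² - 8r + 25 = 0
Roots: r = 4 ± 3i (complex conjugates)
General solution: y = e^(4x)(C₁cos(3x) + C₂sin(3x))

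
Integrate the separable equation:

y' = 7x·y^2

Separating variables and integrating:
-1/y = 7x^2/2 + C

General solution: y^-1 = (-7/2)x^2 + C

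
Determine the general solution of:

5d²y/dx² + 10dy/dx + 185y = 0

Characteristic equation: 5r² + 10r + 185 = 0
Divide by 5: r² + 2r + 37 = 0
Roots: r = -1 ± 6i (complex conjugates)
General solution: y = e^(-x)(C₁cos(6x) + C₂sin(6x))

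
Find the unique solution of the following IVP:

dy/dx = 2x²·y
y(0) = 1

General solution: y = Ce^(2x³/3)
Applying IC y(0) = 1:
Particular solution: y = e^(2x³/3)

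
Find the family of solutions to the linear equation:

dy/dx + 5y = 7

Using integrating factor method:

General solution: y = 7/5 + Ce^(-5x)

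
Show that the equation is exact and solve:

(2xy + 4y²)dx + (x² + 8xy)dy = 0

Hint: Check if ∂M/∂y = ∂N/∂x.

Verify exactness: ∂M/∂y = ∂N/∂x ✓
Find F(x,y) such that ∂F/∂x = M, ∂F/∂y = N
Solution: x²y + 4xy² = C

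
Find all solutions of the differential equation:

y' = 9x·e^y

Separating variables and integrating:
-e^(-y) = 9x²/2 + C

General solution: y = -ln(C - 9x²/2)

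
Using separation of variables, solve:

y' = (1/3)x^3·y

Separating variables and integrating:
ln|y| = x^4/12 + C

General solution: y = Ce^(x^4/12)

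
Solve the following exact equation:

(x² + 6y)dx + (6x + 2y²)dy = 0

Verify exactness: ∂M/∂y = ∂N/∂x ✓
Find F(x,y) such that ∂F/∂x = M, ∂F/∂y = N
Solution: x³/3 + 6xy + 2y³/3 = C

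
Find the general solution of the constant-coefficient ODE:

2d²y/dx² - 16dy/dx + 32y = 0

Characteristic equation: 2r² - 16r + 32 = 0
Divide by 2: r² - 8r + 16 = 0
Factored: (r - 4)² = 0
Repeated root: r = 4
General solution: y = (C₁ + C₂x)e^(4x)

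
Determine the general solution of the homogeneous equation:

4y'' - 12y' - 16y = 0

Characteristic equation: 4r² - 12r - 16 = 0
Divide by 4: r² - 3r - 4 = 0
Roots: r = 4, -1 (distinct real)
General solution: y = C₁e^(4x) + C₂e^(-x)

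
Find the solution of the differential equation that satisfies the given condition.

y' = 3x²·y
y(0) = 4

General solution: y = Ce^(x³)
Applying IC y(0) = 4:
Particular solution: y = 4e^(x³)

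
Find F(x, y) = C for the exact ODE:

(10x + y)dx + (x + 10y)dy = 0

Verify exactness: ∂M/∂y = ∂N/∂x ✓
Find F(x,y) such that ∂F/∂x = M, ∂F/∂y = N
Solution: 5x² + xy + 5y² = C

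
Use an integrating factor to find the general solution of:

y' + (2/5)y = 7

Using integrating factor method:

General solution: y = 35/2 + Ce^(-2x/5)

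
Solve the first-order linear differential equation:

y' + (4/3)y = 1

Using integrating factor method:

General solution: y = 3/4 + Ce^(-4x/3)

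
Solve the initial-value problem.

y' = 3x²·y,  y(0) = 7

General solution: y = Ce^(x³)
Applying IC y(0) = 7:
Particular solution: y = 7e^(x³)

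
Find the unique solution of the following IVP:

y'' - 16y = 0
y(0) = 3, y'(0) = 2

General solution: y = C₁e^(4x) + C₂e^(-4x)
Applying ICs: C₁ = 7/4, C₂ = 5/4
Particular solution: y = (7/4)e^(4x) + (5/4)e^(-4x)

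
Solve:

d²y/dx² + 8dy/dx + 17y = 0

Characteristic equation: r² + 8r + 17 = 0
Roots: r = -4 ± i (complex conjugates)
General solution: y = e^(-4x)(C₁cos(x) + C₂sin(x))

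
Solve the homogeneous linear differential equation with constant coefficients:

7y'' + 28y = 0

Characteristic equation: 7r² + 28 = 0
Divide by 7: r² + 4 = 0
Roots: r = ±2i (complex conjugates)
General solution: y = C₁cos(2x) + C₂sin(2x)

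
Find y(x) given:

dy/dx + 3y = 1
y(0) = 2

General solution: y = 1/3 + Ce^(-3x)
Applying y(0) = 2: C = 2 - 1/3 = 5/3
Particular solution: y = 1/3 + (5/3)e^(-3x)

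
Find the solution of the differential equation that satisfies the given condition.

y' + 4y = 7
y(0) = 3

General solution: y = 7/4 + Ce^(-4x)
Applying y(0) = 3: C = 3 - 7/4 = 5/4
Particular solution: y = 7/4 + (5/4)e^(-4x)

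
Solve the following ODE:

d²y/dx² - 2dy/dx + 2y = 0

Characteristic equation: r² - 2r + 2 = 0
Roots: r = 1 ± i (complex conjugates)
General solution: y = e^x(C₁cos(x) + C₂sin(x))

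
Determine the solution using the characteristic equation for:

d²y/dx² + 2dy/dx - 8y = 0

Characteristic equation: r² + 2r - 8 = 0
Roots: r = 2, -4 (distinct real)
General solution: y = C₁e^(2x) + C₂e^(-4x)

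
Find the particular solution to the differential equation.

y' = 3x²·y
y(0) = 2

General solution: y = Ce^(x³)
Applying IC y(0) = 2:
Particular solution: y = 2e^(x³)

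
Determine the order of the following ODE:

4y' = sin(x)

The order is 1 (highest derivative is of order 1).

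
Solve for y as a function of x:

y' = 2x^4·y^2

Separating variables and integrating:
-1/y = 2x^5/5 + C

General solution: y^-1 = (-2/5)x^5 + C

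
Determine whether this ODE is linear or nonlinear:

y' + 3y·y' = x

Nonlinear (product y·y')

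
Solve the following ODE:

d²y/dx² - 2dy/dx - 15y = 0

Characteristic equation: r² - 2r - 15 = 0
Roots: r = 5, -3 (distinct real)
General solution: y = C₁e^(5x) + C₂e^(-3x)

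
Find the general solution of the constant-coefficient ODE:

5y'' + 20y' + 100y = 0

Characteristic equation: 5r² + 20r + 100 = 0
Divide by 5: r² + 4r + 20 = 0
Roots: r = -2 ± 4i (complex conjugates)
General solution: y = e^(-2x)(C₁cos(4x) + C₂sin(4x))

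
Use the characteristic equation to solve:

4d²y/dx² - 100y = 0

Characteristic equation: 4r² - 100 = 0
Divide by 4: r² - 25 = 0
Roots: r = 5, -5 (distinct real)
General solution: y = C₁e^(5x) + C₂e^(-5x)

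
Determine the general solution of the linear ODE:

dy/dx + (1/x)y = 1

Using integrating factor method:

General solution: y = (1/2)x + C/x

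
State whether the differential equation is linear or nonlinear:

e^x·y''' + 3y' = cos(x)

Linear (y and its derivatives appear to the first power only, no products of y terms)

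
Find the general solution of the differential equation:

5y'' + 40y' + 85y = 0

Characteristic equation: 5r² + 40r + 85 = 0
Divide by 5: r² + 8r + 17 = 0
Roots: r = -4 ± i (complex conjugates)
General solution: y = e^(-4x)(C₁cos(x) + C₂sin(x))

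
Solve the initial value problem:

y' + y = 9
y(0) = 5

General solution: y = 9 + Ce^(-x)
Applying y(0) = 5: C = 5 - 9 = -4
Particular solution: y = 9 - 4e^(-x)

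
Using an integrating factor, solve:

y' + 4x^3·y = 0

Using integrating factor method:

General solution: y = Ce^(-x^4)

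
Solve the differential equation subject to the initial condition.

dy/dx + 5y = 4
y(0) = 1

General solution: y = 4/5 + Ce^(-5x)
Applying y(0) = 1: C = 1 - 4/5 = 1/5
Particular solution: y = 4/5 + (1/5)e^(-5x)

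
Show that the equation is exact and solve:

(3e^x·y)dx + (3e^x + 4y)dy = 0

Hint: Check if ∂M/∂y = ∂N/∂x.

Verify exactness: ∂M/∂y = ∂N/∂x ✓
Find F(x,y) such that ∂F/∂x = M, ∂F/∂y = N
Solution: 3e^x·y + 2y² = C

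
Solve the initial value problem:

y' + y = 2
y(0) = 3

General solution: y = 2 + Ce^(-x)
Applying y(0) = 3: C = 3 - 2 = 1
Particular solution: y = 2 + e^(-x)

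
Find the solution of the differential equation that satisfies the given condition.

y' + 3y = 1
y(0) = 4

General solution: y = 1/3 + Ce^(-3x)
Applying y(0) = 4: C = 4 - 1/3 = 11/3
Particular solution: y = 1/3 + (11/3)e^(-3x)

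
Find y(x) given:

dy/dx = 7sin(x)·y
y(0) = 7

General solution: y = Ce^(-7cos(x))
Applying IC y(0) = 7:
Particular solution: y = 7e^(7(1-cos(x)))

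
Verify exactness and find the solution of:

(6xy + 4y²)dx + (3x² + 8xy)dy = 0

Verify exactness: ∂M/∂y = ∂N/∂x ✓
Find F(x,y) such that ∂F/∂x = M, ∂F/∂y = N
Solution: 3x²y + 4xy² = C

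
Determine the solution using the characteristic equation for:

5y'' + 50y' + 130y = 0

Characteristic equation: 5r² + 50r + 130 = 0
Divide by 5: r² + 10r + 26 = 0
Roots: r = -5 ± i (complex conjugates)
General solution: y = e^(-5x)(C₁cos(x) + C₂sin(x))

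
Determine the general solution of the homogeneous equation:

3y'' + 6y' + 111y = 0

Characteristic equation: 3r² + 6r + 111 = 0
Divide by 3: r² + 2r + 37 = 0
Roots: r = -1 ± 6i (complex conjugates)
General solution: y = e^(-x)(C₁cos(6x) + C₂sin(6x))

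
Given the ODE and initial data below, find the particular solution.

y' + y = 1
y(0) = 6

General solution: y = 1 + Ce^(-x)
Applying y(0) = 6: C = 6 - 1 = 5
Particular solution: y = 1 + 5e^(-x)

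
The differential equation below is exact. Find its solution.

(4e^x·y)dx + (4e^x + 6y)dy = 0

Verify exactness: ∂M/∂y = ∂N/∂x ✓
Find F(x,y) such that ∂F/∂x = M, ∂F/∂y = N
Solution: 4e^x·y + 3y² = C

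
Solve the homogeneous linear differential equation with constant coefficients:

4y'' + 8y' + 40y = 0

Characteristic equation: 4r² + 8r + 40 = 0
Divide by 4: r² + 2r + 10 = 0
Roots: r = -1 ± 3i (complex conjugates)
General solution: y = e^(-x)(C₁cos(3x) + C₂sin(3x))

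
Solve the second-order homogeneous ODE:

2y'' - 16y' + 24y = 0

Characteristic equation: 2r² - 16r + 24 = 0
Divide by 2: r² - 8r + 12 = 0
Roots: r = 6, 2 (distinct real)
General solution: y = C₁e^(6x) + C₂e^(2x)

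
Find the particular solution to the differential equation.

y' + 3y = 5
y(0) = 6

General solution: y = 5/3 + Ce^(-3x)
Applying y(0) = 6: C = 6 - 5/3 = 13/3
Particular solution: y = 5/3 + (13/3)e^(-3x)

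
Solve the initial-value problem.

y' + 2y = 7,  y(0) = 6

General solution: y = 7/2 + Ce^(-2x)
Applying y(0) = 6: C = 6 - 7/2 = 5/2
Particular solution: y = 7/2 + (5/2)e^(-2x)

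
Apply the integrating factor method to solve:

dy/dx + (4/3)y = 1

Using integrating factor method:

General solution: y = 3/4 + Ce^(-4x/3)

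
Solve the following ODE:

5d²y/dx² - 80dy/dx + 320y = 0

Characteristic equation: 5r² - 80r + 320 = 0
Divide by 5: r² - 16r + 64 = 0
Factored: (r - 8)² = 0
Repeated root: r = 8
General solution: y = (C₁ + C₂x)e^(8x)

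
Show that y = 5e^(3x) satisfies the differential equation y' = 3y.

Verification:
y = 5e^(3x)
y' = 15e^(3x)
3y = 15e^(3x)
y' = 3y ✓

Yes, it is a solution.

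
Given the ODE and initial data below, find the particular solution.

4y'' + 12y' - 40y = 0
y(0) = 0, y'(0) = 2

General solution: y = C₁e^(2x) + C₂e^(-5x)
Applying ICs: C₁ = 2/7, C₂ = -2/7
Particular solution: y = (2/7)e^(2x) - (2/7)e^(-5x)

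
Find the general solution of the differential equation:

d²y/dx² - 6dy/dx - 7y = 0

Characteristic equation: r² - 6r - 7 = 0
Roots: r = 7, -1 (distinct real)
General solution: y = C₁e^(7x) + C₂e^(-x)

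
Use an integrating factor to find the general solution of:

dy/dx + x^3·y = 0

Using integrating factor method:

General solution: y = Ce^(-x^4/4)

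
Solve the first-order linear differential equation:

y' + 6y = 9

Using integrating factor method:

General solution: y = 3/2 + Ce^(-6x)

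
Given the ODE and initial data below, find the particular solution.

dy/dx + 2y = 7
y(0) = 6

General solution: y = 7/2 + Ce^(-2x)
Applying y(0) = 6: C = 6 - 7/2 = 5/2
Particular solution: y = 7/2 + (5/2)e^(-2x)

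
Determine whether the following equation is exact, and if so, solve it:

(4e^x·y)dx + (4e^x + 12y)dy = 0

Verify exactness: ∂M/∂y = ∂N/∂x ✓
Find F(x,y) such that ∂F/∂x = M, ∂F/∂y = N
Solution: 4e^x·y + 6y² = C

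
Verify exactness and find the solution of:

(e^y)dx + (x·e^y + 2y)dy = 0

Verify exactness: ∂M/∂y = ∂N/∂x ✓
Find F(x,y) such that ∂F/∂x = M, ∂F/∂y = N
Solution: x·e^y + y² = C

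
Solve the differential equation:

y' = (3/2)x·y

Separating variables and integrating:
ln|y| = 3x^2/4 + C

General solution: y = Ce^(3x^2/4)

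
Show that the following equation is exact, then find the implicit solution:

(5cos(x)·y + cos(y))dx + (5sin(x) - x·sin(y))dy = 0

Verify exactness: ∂M/∂y = ∂N/∂x ✓
Find F(x,y) such that ∂F/∂x = M, ∂F/∂y = N
Solution: 5sin(x)·y + x·cos(y) = C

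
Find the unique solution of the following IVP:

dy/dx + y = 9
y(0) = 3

General solution: y = 9 + Ce^(-x)
Applying y(0) = 3: C = 3 - 9 = -6
Particular solution: y = 9 - 6e^(-x)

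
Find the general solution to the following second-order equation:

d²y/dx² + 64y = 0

Characteristic equation: r² + 64 = 0
Roots: r = ±8i (complex conjugates)
General solution: y = C₁cos(8x) + C₂sin(8x)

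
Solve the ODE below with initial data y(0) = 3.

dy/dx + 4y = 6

General solution: y = 3/2 + Ce^(-4x)
Applying y(0) = 3: C = 3 - 3/2 = 3/2
Particular solution: y = 3/2 + (3/2)e^(-4x)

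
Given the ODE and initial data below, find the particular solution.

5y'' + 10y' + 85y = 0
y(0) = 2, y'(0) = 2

General solution: y = e^(-x)(C₁cos(4x) + C₂sin(4x))
Complex roots r = -1 ± 4i
Applying ICs: C₁ = 2, C₂ = 1
Particular solution: y = e^(-x)(2cos(4x) + sin(4x))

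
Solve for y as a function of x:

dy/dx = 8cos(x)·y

Separating variables and integrating:
ln|y| = 8sin(x) + C

General solution: y = Ce^(8sin(x))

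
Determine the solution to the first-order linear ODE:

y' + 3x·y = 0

Using integrating factor method:

General solution: y = Ce^(-3x^2/2)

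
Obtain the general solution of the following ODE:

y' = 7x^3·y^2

Separating variables and integrating:
-1/y = 7x^4/4 + C

General solution: y^-1 = (-7/4)x^4 + C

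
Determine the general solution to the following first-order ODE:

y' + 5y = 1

Using integrating factor method:

General solution: y = 1/5 + Ce^(-5x)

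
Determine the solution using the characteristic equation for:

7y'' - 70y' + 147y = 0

Characteristic equation: 7r² - 70r + 147 = 0
Divide by 7: r² - 10r + 21 = 0
Roots: r = 3, 7 (distinct real)
General solution: y = C₁e^(3x) + C₂e^(7x)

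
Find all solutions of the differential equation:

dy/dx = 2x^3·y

Separating variables and integrating:
ln|y| = x^4/2 + C

General solution: y = Ce^(x^4/2)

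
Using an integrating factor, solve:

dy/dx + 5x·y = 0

Using integrating factor method:

General solution: y = Ce^(-5x^2/2)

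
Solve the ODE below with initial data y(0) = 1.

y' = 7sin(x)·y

General solution: y = Ce^(-7cos(x))
Applying IC y(0) = 1:
Particular solution: y = e^(7(1-cos(x)))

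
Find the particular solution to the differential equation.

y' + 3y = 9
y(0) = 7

General solution: y = 3 + Ce^(-3x)
Applying y(0) = 7: C = 7 - 3 = 4
Particular solution: y = 3 + 4e^(-3x)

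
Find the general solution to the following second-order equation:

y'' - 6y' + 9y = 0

Characteristic equation: r² - 6r + 9 = 0
Factored: (r - 3)² = 0
Repeated root: r = 3
General solution: y = (C₁ + C₂x)e^(3x)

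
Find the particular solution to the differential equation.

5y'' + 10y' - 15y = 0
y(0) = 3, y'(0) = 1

General solution: y = C₁e^x + C₂e^(-3x)
Applying ICs: C₁ = 5/2, C₂ = 1/2
Particular solution: y = (5/2)e^x + (1/2)e^(-3x)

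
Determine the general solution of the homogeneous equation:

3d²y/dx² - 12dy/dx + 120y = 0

Characteristic equation: 3r² - 12r + 120 = 0
Divide by 3: r² - 4r + 40 = 0
Roots: r = 2 ± 6i (complex conjugates)
General solution: y = e^(2x)(C₁cos(6x) + C₂sin(6x))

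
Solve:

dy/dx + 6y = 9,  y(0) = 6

General solution: y = 3/2 + Ce^(-6x)
Applying y(0) = 6: C = 6 - 3/2 = 9/2
Particular solution: y = 3/2 + (9/2)e^(-6x)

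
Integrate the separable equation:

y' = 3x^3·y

Separating variables and integrating:
ln|y| = 3x^4/4 + C

General solution: y = Ce^(3x^4/4)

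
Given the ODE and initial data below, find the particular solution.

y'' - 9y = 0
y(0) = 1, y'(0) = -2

General solution: y = C₁e^(3x) + C₂e^(-3x)
Applying ICs: C₁ = 1/6, C₂ = 5/6
Particular solution: y = (1/6)e^(3x) + (5/6)e^(-3x)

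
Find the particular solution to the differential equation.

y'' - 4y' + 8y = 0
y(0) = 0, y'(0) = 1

General solution: y = e^(2x)(C₁cos(2x) + C₂sin(2x))
Complex roots r = 2 ± 2i
Applying ICs: C₁ = 0, C₂ = 1/2
Particular solution: y = e^(2x)((1/2)sin(2x))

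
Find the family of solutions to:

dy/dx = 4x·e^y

Separating variables and integrating:
-e^(-y) = 2x² + C

General solution: y = -ln(C - 2x²)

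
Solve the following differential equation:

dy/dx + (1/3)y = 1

Using integrating factor method:

General solution: y = 3 + Ce^(-x/3)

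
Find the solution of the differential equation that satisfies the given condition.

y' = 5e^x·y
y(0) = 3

General solution: y = Ce^(5e^x)
Applying IC y(0) = 3:
Particular solution: y = 3e^(5(e^x - 1))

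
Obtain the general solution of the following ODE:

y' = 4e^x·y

Separating variables and integrating:
ln|y| = 4e^x + C

General solution: y = Ce^(4e^x)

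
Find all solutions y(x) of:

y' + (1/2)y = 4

Using integrating factor method:

General solution: y = 8 + Ce^(-x/2)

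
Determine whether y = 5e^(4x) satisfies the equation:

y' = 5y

Verification:
y = 5e^(4x)
y' = 20e^(4x)
But 5y = 25e^(4x)
y' ≠ 5y — the derivative does not match

No, it is not a solution.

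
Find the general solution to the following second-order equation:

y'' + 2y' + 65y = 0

Characteristic equation: r² + 2r + 65 = 0
Roots: r = -1 ± 8i (complex conjugates)
General solution: y = e^(-x)(C₁cos(8x) + C₂sin(8x))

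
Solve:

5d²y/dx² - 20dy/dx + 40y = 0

Characteristic equation: 5r² - 20r + 40 = 0
Divide by 5: r² - 4r + 8 = 0
Roots: r = 2 ± 2i (complex conjugates)
General solution: y = e^(2x)(C₁cos(2x) + C₂sin(2x))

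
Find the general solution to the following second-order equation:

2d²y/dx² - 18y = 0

Characteristic equation: 2r² - 18 = 0
Divide by 2: r² - 9 = 0
Roots: r = 3, -3 (distinct real)
General solution: y = C₁e^(3x) + C₂e^(-3x)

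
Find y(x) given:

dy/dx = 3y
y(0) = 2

General solution: y = Ce^(3x)
Applying IC y(0) = 2:
Particular solution: y = 2e^(3x)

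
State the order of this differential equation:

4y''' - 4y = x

The order is 3 (highest derivative is of order 3).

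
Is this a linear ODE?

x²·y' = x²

Yes. Linear (y and its derivatives appear to the first power only, no products of y terms)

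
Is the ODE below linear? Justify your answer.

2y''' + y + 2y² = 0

No. Nonlinear (y² term)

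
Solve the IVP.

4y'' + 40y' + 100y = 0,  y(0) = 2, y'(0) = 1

General solution: y = (C₁ + C₂x)e^(-5x)
Repeated root r = -5
Applying ICs: C₁ = 2, C₂ = 11
Particular solution: y = (2 + 11x)e^(-5x)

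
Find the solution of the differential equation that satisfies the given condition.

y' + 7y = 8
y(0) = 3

General solution: y = 8/7 + Ce^(-7x)
Applying y(0) = 3: C = 3 - 8/7 = 13/7
Particular solution: y = 8/7 + (13/7)e^(-7x)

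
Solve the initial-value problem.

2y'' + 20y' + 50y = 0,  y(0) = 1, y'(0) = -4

General solution: y = (C₁ + C₂x)e^(-5x)
Repeated root r = -5
Applying ICs: C₁ = 1, C₂ = 1
Particular solution: y = (1 + x)e^(-5x)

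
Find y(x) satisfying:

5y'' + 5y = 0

Characteristic equation: 5r² + 5 = 0
Divide by 5: r² + 1 = 0
Roots: r = ±i (complex conjugates)
General solution: y = C₁cos(x) + C₂sin(x)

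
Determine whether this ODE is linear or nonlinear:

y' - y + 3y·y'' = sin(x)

Nonlinear (y·y'' term)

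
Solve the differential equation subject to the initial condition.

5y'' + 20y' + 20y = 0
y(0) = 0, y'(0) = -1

General solution: y = (C₁ + C₂x)e^(-2x)
Repeated root r = -2
Applying ICs: C₁ = 0, C₂ = -1
Particular solution: y = -xe^(-2x)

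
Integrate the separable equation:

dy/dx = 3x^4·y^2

Separating variables and integrating:
-1/y = 3x^5/5 + C

General solution: y^-1 = (-3/5)x^5 + C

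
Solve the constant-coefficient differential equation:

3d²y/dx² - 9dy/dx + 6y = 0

Characteristic equation: 3r² - 9r + 6 = 0
Divide by 3: r² - 3r + 2 = 0
Roots: r = 1, 2 (distinct real)
General solution: y = C₁e^x + C₂e^(2x)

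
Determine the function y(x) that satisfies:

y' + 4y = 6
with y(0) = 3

General solution: y = 3/2 + Ce^(-4x)
Applying y(0) = 3: C = 3 - 3/2 = 3/2
Particular solution: y = 3/2 + (3/2)e^(-4x)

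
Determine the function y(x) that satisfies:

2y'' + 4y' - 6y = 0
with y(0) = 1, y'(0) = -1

General solution: y = C₁e^x + C₂e^(-3x)
Applying ICs: C₁ = 1/2, C₂ = 1/2
Particular solution: y = (1/2)e^x + (1/2)e^(-3x)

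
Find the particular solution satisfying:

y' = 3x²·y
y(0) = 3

General solution: y = Ce^(x³)
Applying IC y(0) = 3:
Particular solution: y = 3e^(x³)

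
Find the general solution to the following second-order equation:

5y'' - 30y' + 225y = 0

Characteristic equation: 5r² - 30r + 225 = 0
Divide by 5: r² - 6r + 45 = 0
Roots: r = 3 ± 6i (complex conjugates)
General solution: y = e^(3x)(C₁cos(6x) + C₂sin(6x))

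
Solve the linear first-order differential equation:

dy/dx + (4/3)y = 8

Using integrating factor method:

General solution: y = 6 + Ce^(-4x/3)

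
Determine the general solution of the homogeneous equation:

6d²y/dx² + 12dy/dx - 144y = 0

Characteristic equation: 6r² + 12r - 144 = 0
Divide by 6: r² + 2r - 24 = 0
Roots: r = 4, -6 (distinct real)
General solution: y = C₁e^(4x) + C₂e^(-6x)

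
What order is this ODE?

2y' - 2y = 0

The order is 1 (highest derivative is of order 1).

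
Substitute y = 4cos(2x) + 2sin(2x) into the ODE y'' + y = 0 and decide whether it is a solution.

Verification:
y'' = -16cos(2x) - 8sin(2x)
y'' + y ≠ 0 (frequency mismatch: got 4 instead of 1)

No, it is not a solution.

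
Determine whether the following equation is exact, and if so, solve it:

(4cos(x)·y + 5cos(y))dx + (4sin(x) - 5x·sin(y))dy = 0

Verify exactness: ∂M/∂y = ∂N/∂x ✓
Find F(x,y) such that ∂F/∂x = M, ∂F/∂y = N
Solution: 4sin(x)·y + 5x·cos(y) = C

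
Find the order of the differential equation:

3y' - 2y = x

The order is 1 (highest derivative is of order 1).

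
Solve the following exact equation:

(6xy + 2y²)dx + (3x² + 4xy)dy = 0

Verify exactness: ∂M/∂y = ∂N/∂x ✓
Find F(x,y) such that ∂F/∂x = M, ∂F/∂y = N
Solution: 3x²y + 2xy² = C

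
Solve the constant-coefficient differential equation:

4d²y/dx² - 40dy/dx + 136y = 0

Characteristic equation: 4r² - 40r + 136 = 0
Divide by 4: r² - 10r + 34 = 0
Roots: r = 5 ± 3i (complex conjugates)
General solution: y = e^(5x)(C₁cos(3x) + C₂sin(3x))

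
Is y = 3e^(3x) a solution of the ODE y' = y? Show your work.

Verification:
y = 3e^(3x)
y' = 9e^(3x)
But y = 3e^(3x)
y' ≠ y — the derivative does not match

No, it is not a solution.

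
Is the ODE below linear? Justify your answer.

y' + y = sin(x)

Yes. Linear (y and its derivatives appear to the first power only, no products of y terms)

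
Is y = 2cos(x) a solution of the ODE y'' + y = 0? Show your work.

Verification:
y'' = -2cos(x)
y'' + y = 0 ✓

Yes, it is a solution.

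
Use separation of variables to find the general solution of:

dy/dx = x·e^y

Separating variables and integrating:
-e^(-y) = x²/2 + C

General solution: y = -ln(C - x²/2)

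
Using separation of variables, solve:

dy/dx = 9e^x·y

Separating variables and integrating:
ln|y| = 9e^x + C

General solution: y = Ce^(9e^x)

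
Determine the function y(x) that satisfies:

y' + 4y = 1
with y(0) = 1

General solution: y = 1/4 + Ce^(-4x)
Applying y(0) = 1: C = 1 - 1/4 = 3/4
Particular solution: y = 1/4 + (3/4)e^(-4x)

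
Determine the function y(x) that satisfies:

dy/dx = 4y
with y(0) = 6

General solution: y = Ce^(4x)
Applying IC y(0) = 6:
Particular solution: y = 6e^(4x)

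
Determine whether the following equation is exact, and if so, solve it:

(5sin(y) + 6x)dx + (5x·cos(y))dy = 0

Verify exactness: ∂M/∂y = ∂N/∂x ✓
Find F(x,y) such that ∂F/∂x = M, ∂F/∂y = N
Solution: 5x·sin(y) + 3x² = C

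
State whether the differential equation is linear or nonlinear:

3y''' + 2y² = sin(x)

Nonlinear (y² term)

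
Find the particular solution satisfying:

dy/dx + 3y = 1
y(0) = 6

General solution: y = 1/3 + Ce^(-3x)
Applying y(0) = 6: C = 6 - 1/3 = 17/3
Particular solution: y = 1/3 + (17/3)e^(-3x)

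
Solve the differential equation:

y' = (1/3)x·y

Separating variables and integrating:
ln|y| = x^2/6 + C

General solution: y = Ce^(x^2/6)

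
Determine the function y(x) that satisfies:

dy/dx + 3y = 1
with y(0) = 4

General solution: y = 1/3 + Ce^(-3x)
Applying y(0) = 4: C = 4 - 1/3 = 11/3
Particular solution: y = 1/3 + (11/3)e^(-3x)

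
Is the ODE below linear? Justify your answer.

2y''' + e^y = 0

No. Nonlinear (e^y is nonlinear in y)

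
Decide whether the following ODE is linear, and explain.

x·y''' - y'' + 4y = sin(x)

Linear (y and its derivatives appear to the first power only, no products of y terms)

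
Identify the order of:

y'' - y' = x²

The order is 2 (highest derivative is of order 2).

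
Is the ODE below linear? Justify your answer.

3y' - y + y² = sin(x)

No. Nonlinear (y² term)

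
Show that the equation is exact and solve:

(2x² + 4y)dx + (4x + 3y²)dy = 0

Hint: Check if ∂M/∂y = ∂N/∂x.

Verify exactness: ∂M/∂y = ∂N/∂x ✓
Find F(x,y) such that ∂F/∂x = M, ∂F/∂y = N
Solution: 2x³/3 + 4xy + y³ = C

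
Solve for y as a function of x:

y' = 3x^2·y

Separating variables and integrating:
ln|y| = x^3 + C

General solution: y = Ce^(x^3)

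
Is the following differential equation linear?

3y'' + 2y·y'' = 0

No. Nonlinear (y·y'' term)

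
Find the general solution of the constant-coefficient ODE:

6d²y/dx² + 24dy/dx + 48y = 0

Characteristic equation: 6r² + 24r + 48 = 0
Divide by 6: r² + 4r + 8 = 0
Roots: r = -2 ± 2i (complex conjugates)
General solution: y = e^(-2x)(C₁cos(2x) + C₂sin(2x))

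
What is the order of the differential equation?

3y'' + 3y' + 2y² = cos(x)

The order is 2 (highest derivative is of order 2).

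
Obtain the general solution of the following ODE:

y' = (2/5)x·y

Separating variables and integrating:
ln|y| = x^2/5 + C

General solution: y = Ce^(x^2/5)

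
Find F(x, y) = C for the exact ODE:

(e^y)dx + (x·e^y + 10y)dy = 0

Verify exactness: ∂M/∂y = ∂N/∂x ✓
Find F(x,y) such that ∂F/∂x = M, ∂F/∂y = N
Solution: x·e^y + 5y² = C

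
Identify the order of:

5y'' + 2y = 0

The order is 2 (highest derivative is of order 2).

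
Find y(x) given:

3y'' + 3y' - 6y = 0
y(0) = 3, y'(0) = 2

General solution: y = C₁e^x + C₂e^(-2x)
Applying ICs: C₁ = 8/3, C₂ = 1/3
Particular solution: y = (8/3)e^x + (1/3)e^(-2x)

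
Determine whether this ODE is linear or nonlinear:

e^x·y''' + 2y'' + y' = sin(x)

Linear (y and its derivatives appear to the first power only, no products of y terms)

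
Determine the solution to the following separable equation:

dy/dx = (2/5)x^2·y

Separating variables and integrating:
ln|y| = 2x^3/15 + C

General solution: y = Ce^(2x^3/15)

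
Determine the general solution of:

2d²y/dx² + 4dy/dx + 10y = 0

Characteristic equation: 2r² + 4r + 10 = 0
Divide by 2: r² + 2r + 5 = 0
Roots: r = -1 ± 2i (complex conjugates)
General solution: y = e^(-x)(C₁cos(2x) + C₂sin(2x))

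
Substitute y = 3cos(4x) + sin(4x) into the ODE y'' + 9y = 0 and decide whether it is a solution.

Verification:
y'' = -48cos(4x) - 16sin(4x)
y'' + 9y ≠ 0 (frequency mismatch: got 16 instead of 9)

No, it is not a solution.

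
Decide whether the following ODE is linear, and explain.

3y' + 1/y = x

Nonlinear (1/y term)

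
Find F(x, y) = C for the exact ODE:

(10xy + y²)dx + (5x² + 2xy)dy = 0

Verify exactness: ∂M/∂y = ∂N/∂x ✓
Find F(x,y) such that ∂F/∂x = M, ∂F/∂y = N
Solution: 5x²y + xy² = C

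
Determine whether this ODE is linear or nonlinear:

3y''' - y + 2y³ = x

Nonlinear (y³ term)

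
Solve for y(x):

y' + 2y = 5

Using integrating factor method:

General solution: y = 5/2 + Ce^(-2x)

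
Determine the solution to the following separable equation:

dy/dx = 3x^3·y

Separating variables and integrating:
ln|y| = 3x^4/4 + C

General solution: y = Ce^(3x^4/4)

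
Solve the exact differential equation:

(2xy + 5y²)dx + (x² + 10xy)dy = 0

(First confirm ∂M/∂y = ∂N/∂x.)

Verify exactness: ∂M/∂y = ∂N/∂x ✓
Find F(x,y) such that ∂F/∂x = M, ∂F/∂y = N
Solution: x²y + 5xy² = C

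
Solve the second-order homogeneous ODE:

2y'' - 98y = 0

Characteristic equation: 2r² - 98 = 0
Divide by 2: r² - 49 = 0
Roots: r = 7, -7 (distinct real)
General solution: y = C₁e^(7x) + C₂e^(-7x)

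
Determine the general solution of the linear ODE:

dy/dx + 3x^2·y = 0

Using integrating factor method:

General solution: y = Ce^(-x^3)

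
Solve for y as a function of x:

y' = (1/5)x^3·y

Separating variables and integrating:
ln|y| = x^4/20 + C

General solution: y = Ce^(x^4/20)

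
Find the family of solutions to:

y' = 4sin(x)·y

Separating variables and integrating:
ln|y| = -4cos(x) + C

General solution: y = Ce^(-4cos(x))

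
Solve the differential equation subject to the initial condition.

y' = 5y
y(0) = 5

General solution: y = Ce^(5x)
Applying IC y(0) = 5:
Particular solution: y = 5e^(5x)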